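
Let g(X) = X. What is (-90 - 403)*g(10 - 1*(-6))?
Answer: -7888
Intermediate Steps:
(-90 - 403)*g(10 - 1*(-6)) = (-90 - 403)*(10 - 1*(-6)) = -493*(10 + 6) = -493*16 = -7888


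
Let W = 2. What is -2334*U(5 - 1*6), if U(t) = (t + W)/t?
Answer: 2334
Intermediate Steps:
U(t) = (2 + t)/t (U(t) = (t + 2)/t = (2 + t)/t)
-2334*U(5 - 1*6) = -2334*(2 + (5 - 1*6))/(5 - 1*6) = -2334*(2 + (5 - 6))/(5 - 6) = -2334*(2 - 1)/(-1) = -(-2334) = -2334*(-1) = 2334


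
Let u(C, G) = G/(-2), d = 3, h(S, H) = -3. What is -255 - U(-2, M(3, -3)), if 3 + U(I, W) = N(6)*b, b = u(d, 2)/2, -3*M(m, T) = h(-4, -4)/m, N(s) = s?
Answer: -249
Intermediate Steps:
u(C, G) = -G/2 (u(C, G) = G*(-½) = -G/2)
M(m, T) = 1/m (M(m, T) = -(-1)/m = 1/m)
b = -½ (b = -½*2/2 = -1*½ = -½ ≈ -0.50000)
U(I, W) = -6 (U(I, W) = -3 + 6*(-½) = -3 - 3 = -6)
-255 - U(-2, M(3, -3)) = -255 - 1*(-6) = -255 + 6 = -249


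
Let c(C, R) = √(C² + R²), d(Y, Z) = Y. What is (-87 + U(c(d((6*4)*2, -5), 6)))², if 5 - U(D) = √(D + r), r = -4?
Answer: (82 + √2*√(-2 + 3*√65))² ≈ 7860.8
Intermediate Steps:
U(D) = 5 - √(-4 + D) (U(D) = 5 - √(D - 4) = 5 - √(-4 + D))
(-87 + U(c(d((6*4)*2, -5), 6)))² = (-87 + (5 - √(-4 + √(((6*4)*2)² + 6²))))² = (-87 + (5 - √(-4 + √((24*2)² + 36))))² = (-87 + (5 - √(-4 + √(48² + 36))))² = (-87 + (5 - √(-4 + √(2304 + 36))))² = (-87 + (5 - √(-4 + √2340)))² = (-87 + (5 - √(-4 + 6*√65)))² = (-82 - √(-4 + 6*√65))²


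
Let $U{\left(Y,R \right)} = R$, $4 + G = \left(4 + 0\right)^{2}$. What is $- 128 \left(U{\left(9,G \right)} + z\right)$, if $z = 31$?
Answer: $-5504$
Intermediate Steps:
$G = 12$ ($G = -4 + \left(4 + 0\right)^{2} = -4 + 4^{2} = -4 + 16 = 12$)
$- 128 \left(U{\left(9,G \right)} + z\right) = - 128 \left(12 + 31\right) = \left(-128\right) 43 = -5504$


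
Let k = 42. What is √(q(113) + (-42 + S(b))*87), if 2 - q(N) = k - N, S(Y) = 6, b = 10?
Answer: I*√3059 ≈ 55.308*I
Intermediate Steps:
q(N) = -40 + N (q(N) = 2 - (42 - N) = 2 + (-42 + N) = -40 + N)
√(q(113) + (-42 + S(b))*87) = √((-40 + 113) + (-42 + 6)*87) = √(73 - 36*87) = √(73 - 3132) = √(-3059) = I*√3059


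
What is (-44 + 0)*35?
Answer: -1540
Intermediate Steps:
(-44 + 0)*35 = -44*35 = -1540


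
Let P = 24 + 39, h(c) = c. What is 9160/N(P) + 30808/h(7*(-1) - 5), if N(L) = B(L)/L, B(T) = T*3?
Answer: 486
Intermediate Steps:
P = 63
B(T) = 3*T
N(L) = 3 (N(L) = (3*L)/L = 3)
9160/N(P) + 30808/h(7*(-1) - 5) = 9160/3 + 30808/(7*(-1) - 5) = 9160*(1/3) + 30808/(-7 - 5) = 9160/3 + 30808/(-12) = 9160/3 + 30808*(-1/12) = 9160/3 - 7702/3 = 486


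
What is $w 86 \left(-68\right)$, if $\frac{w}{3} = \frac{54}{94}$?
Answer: $- \frac{473688}{47} \approx -10078.0$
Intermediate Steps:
$w = \frac{81}{47}$ ($w = 3 \cdot \frac{54}{94} = 3 \cdot 54 \cdot \frac{1}{94} = 3 \cdot \frac{27}{47} = \frac{81}{47} \approx 1.7234$)
$w 86 \left(-68\right) = \frac{81}{47} \cdot 86 \left(-68\right) = \frac{6966}{47} \left(-68\right) = - \frac{473688}{47}$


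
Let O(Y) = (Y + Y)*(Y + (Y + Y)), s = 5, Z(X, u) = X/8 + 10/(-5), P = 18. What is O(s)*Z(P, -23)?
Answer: 75/2 ≈ 37.500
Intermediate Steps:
Z(X, u) = -2 + X/8 (Z(X, u) = X*(⅛) + 10*(-⅕) = X/8 - 2 = -2 + X/8)
O(Y) = 6*Y² (O(Y) = (2*Y)*(Y + 2*Y) = (2*Y)*(3*Y) = 6*Y²)
O(s)*Z(P, -23) = (6*5²)*(-2 + (⅛)*18) = (6*25)*(-2 + 9/4) = 150*(¼) = 75/2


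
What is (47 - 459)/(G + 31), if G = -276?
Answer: 412/245 ≈ 1.6816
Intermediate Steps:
(47 - 459)/(G + 31) = (47 - 459)/(-276 + 31) = -412/(-245) = -412*(-1/245) = 412/245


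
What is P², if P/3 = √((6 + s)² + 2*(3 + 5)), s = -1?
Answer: 369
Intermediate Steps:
P = 3*√41 (P = 3*√((6 - 1)² + 2*(3 + 5)) = 3*√(5² + 2*8) = 3*√(25 + 16) = 3*√41 ≈ 19.209)
P² = (3*√41)² = 369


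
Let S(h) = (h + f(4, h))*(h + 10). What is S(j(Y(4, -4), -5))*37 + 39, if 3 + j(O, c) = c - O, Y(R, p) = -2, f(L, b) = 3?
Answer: -405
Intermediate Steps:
j(O, c) = -3 + c - O (j(O, c) = -3 + (c - O) = -3 + c - O)
S(h) = (3 + h)*(10 + h) (S(h) = (h + 3)*(h + 10) = (3 + h)*(10 + h))
S(j(Y(4, -4), -5))*37 + 39 = (30 + (-3 - 5 - 1*(-2))² + 13*(-3 - 5 - 1*(-2)))*37 + 39 = (30 + (-3 - 5 + 2)² + 13*(-3 - 5 + 2))*37 + 39 = (30 + (-6)² + 13*(-6))*37 + 39 = (30 + 36 - 78)*37 + 39 = -12*37 + 39 = -444 + 39 = -405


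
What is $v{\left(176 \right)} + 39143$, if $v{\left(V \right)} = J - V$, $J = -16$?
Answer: $38951$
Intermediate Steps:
$v{\left(V \right)} = -16 - V$
$v{\left(176 \right)} + 39143 = \left(-16 - 176\right) + 39143 = -192 + 39143 = 38951$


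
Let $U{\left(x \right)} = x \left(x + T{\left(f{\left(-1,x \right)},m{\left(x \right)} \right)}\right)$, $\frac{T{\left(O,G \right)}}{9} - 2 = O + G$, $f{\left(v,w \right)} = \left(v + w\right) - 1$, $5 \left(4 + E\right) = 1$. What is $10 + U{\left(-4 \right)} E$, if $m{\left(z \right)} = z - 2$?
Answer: $- \frac{7094}{5} \approx -1418.8$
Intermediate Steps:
$E = - \frac{19}{5}$ ($E = -4 + \frac{1}{5} \cdot 1 = -4 + \frac{1}{5} = - \frac{19}{5} \approx -3.8$)
$m{\left(z \right)} = -2 + z$ ($m{\left(z \right)} = z + \left(-5 + 3\right) = z - 2 = -2 + z$)
$f{\left(v,w \right)} = -1 + v + w$
$T{\left(O,G \right)} = 18 + 9 G + 9 O$ ($T{\left(O,G \right)} = 18 + 9 \left(O + G\right) = 18 + 9 \left(G + O\right) = 18 + \left(9 G + 9 O\right) = 18 + 9 G + 9 O$)
$U{\left(x \right)} = x \left(-18 + 19 x\right)$ ($U{\left(x \right)} = x \left(x + \left(18 + 9 \left(-2 + x\right) + 9 \left(-1 - 1 + x\right)\right)\right) = x \left(x + \left(18 + \left(-18 + 9 x\right) + 9 \left(-2 + x\right)\right)\right) = x \left(x + \left(18 + \left(-18 + 9 x\right) + \left(-18 + 9 x\right)\right)\right) = x \left(x + \left(-18 + 18 x\right)\right) = x \left(-18 + 19 x\right)$)
$10 + U{\left(-4 \right)} E = 10 + - 4 \left(-18 + 19 \left(-4\right)\right) \left(- \frac{19}{5}\right) = 10 + - 4 \left(-18 - 76\right) \left(- \frac{19}{5}\right) = 10 + \left(-4\right) \left(-94\right) \left(- \frac{19}{5}\right) = 10 + 376 \left(- \frac{19}{5}\right) = 10 - \frac{7144}{5} = - \frac{7094}{5}$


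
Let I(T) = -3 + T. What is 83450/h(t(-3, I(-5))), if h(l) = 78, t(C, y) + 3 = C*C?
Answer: 41725/39 ≈ 1069.9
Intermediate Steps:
t(C, y) = -3 + C² (t(C, y) = -3 + C*C = -3 + C²)
83450/h(t(-3, I(-5))) = 83450/78 = 83450*(1/78) = 41725/39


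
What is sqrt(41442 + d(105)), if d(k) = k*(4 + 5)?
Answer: sqrt(42387) ≈ 205.88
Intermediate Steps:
d(k) = 9*k (d(k) = k*9 = 9*k)
sqrt(41442 + d(105)) = sqrt(41442 + 9*105) = sqrt(41442 + 945) = sqrt(42387)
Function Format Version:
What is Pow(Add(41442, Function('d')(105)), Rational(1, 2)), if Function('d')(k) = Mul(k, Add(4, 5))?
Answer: Pow(42387, Rational(1, 2)) ≈ 205.88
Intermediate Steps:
Function('d')(k) = Mul(9, k) (Function('d')(k) = Mul(k, 9) = Mul(9, k))
Pow(Add(41442, Function('d')(105)), Rational(1, 2)) = Pow(Add(41442, Mul(9, 105)), Rational(1, 2)) = Pow(Add(41442, 945), Rational(1, 2)) = Pow(42387, Rational(1, 2))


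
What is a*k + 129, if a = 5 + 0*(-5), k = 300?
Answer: 1629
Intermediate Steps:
a = 5 (a = 5 + 0 = 5)
a*k + 129 = 5*300 + 129 = 1500 + 129 = 1629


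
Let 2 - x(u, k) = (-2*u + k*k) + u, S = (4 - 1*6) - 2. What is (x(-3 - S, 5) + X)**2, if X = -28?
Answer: 2500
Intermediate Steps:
S = -4 (S = (4 - 6) - 2 = -2 - 2 = -4)
x(u, k) = 2 + u - k**2 (x(u, k) = 2 - ((-2*u + k*k) + u) = 2 - ((-2*u + k**2) + u) = 2 - ((k**2 - 2*u) + u) = 2 - (k**2 - u) = 2 + (u - k**2) = 2 + u - k**2)
(x(-3 - S, 5) + X)**2 = ((2 + (-3 - 1*(-4)) - 1*5**2) - 28)**2 = ((2 + (-3 + 4) - 1*25) - 28)**2 = ((2 + 1 - 25) - 28)**2 = (-22 - 28)**2 = (-50)**2 = 2500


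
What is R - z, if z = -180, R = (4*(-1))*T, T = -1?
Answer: 184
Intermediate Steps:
R = 4 (R = (4*(-1))*(-1) = -4*(-1) = 4)
R - z = 4 - 1*(-180) = 4 + 180 = 184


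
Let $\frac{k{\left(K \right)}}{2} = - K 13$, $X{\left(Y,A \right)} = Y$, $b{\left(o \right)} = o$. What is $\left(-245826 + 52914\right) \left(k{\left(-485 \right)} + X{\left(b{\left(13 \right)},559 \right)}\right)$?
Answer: $-2435128176$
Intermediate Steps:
$k{\left(K \right)} = - 26 K$ ($k{\left(K \right)} = 2 \left(- K 13\right) = 2 \left(- 13 K\right) = - 26 K$)
$\left(-245826 + 52914\right) \left(k{\left(-485 \right)} + X{\left(b{\left(13 \right)},559 \right)}\right) = \left(-245826 + 52914\right) \left(\left(-26\right) \left(-485\right) + 13\right) = - 192912 \left(12610 + 13\right) = \left(-192912\right) 12623 = -2435128176$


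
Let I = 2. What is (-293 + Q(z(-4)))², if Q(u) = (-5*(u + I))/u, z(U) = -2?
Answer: 85849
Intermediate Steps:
Q(u) = (-10 - 5*u)/u (Q(u) = (-5*(u + 2))/u = (-5*(2 + u))/u = (-10 - 5*u)/u)
(-293 + Q(z(-4)))² = (-293 + (-5 - 10/(-2)))² = (-293 + (-5 - 10*(-½)))² = (-293 + (-5 + 5))² = (-293 + 0)² = (-293)² = 85849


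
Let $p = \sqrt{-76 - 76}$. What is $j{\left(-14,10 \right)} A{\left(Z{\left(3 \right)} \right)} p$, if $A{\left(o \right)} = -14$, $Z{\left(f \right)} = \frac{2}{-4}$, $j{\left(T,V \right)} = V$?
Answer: $- 280 i \sqrt{38} \approx - 1726.0 i$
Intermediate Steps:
$Z{\left(f \right)} = - \frac{1}{2}$ ($Z{\left(f \right)} = 2 \left(- \frac{1}{4}\right) = - \frac{1}{2}$)
$p = 2 i \sqrt{38}$ ($p = \sqrt{-152} = 2 i \sqrt{38} \approx 12.329 i$)
$j{\left(-14,10 \right)} A{\left(Z{\left(3 \right)} \right)} p = 10 \left(-14\right) 2 i \sqrt{38} = - 140 \cdot 2 i \sqrt{38} = - 280 i \sqrt{38}$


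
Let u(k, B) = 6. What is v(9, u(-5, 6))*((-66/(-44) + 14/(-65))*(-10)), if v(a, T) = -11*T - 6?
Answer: 12024/13 ≈ 924.92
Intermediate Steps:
v(a, T) = -6 - 11*T
v(9, u(-5, 6))*((-66/(-44) + 14/(-65))*(-10)) = (-6 - 11*6)*((-66/(-44) + 14/(-65))*(-10)) = (-6 - 66)*((-66*(-1/44) + 14*(-1/65))*(-10)) = -72*(3/2 - 14/65)*(-10) = -6012*(-10)/65 = -72*(-167/13) = 12024/13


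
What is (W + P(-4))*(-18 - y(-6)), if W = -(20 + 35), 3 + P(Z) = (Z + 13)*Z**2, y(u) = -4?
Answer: -1204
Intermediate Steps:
P(Z) = -3 + Z**2*(13 + Z) (P(Z) = -3 + (Z + 13)*Z**2 = -3 + (13 + Z)*Z**2 = -3 + Z**2*(13 + Z))
W = -55 (W = -1*55 = -55)
(W + P(-4))*(-18 - y(-6)) = (-55 + (-3 + (-4)**3 + 13*(-4)**2))*(-18 - 1*(-4)) = (-55 + (-3 - 64 + 13*16))*(-18 + 4) = (-55 + (-3 - 64 + 208))*(-14) = (-55 + 141)*(-14) = 86*(-14) = -1204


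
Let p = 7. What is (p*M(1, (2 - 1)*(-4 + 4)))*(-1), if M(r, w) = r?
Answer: -7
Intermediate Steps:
(p*M(1, (2 - 1)*(-4 + 4)))*(-1) = (7*1)*(-1) = 7*(-1) = -7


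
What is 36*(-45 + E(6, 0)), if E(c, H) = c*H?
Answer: -1620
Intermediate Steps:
E(c, H) = H*c
36*(-45 + E(6, 0)) = 36*(-45 + 0*6) = 36*(-45 + 0) = 36*(-45) = -1620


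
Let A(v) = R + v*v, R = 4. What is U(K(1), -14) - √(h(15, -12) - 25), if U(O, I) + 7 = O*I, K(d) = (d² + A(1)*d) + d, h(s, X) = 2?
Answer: -105 - I*√23 ≈ -105.0 - 4.7958*I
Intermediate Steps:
A(v) = 4 + v² (A(v) = 4 + v*v = 4 + v²)
K(d) = d² + 6*d (K(d) = (d² + (4 + 1²)*d) + d = (d² + (4 + 1)*d) + d = (d² + 5*d) + d = d² + 6*d)
U(O, I) = -7 + I*O (U(O, I) = -7 + O*I = -7 + I*O)
U(K(1), -14) - √(h(15, -12) - 25) = (-7 - 14*(6 + 1)) - √(2 - 25) = (-7 - 14*7) - √(-23) = (-7 - 14*7) - I*√23 = (-7 - 98) - I*√23 = -105 - I*√23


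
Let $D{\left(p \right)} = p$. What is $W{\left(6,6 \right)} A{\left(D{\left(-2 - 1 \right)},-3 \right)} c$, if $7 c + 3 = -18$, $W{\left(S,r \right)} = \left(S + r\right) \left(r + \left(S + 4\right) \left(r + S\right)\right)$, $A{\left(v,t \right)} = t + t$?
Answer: $27216$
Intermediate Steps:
$A{\left(v,t \right)} = 2 t$
$W{\left(S,r \right)} = \left(S + r\right) \left(r + \left(4 + S\right) \left(S + r\right)\right)$
$c = -3$ ($c = - \frac{3}{7} + \frac{1}{7} \left(-18\right) = - \frac{3}{7} - \frac{18}{7} = -3$)
$W{\left(6,6 \right)} A{\left(D{\left(-2 - 1 \right)},-3 \right)} c = \left(6^{3} + 4 \cdot 6^{2} + 5 \cdot 6^{2} + 6 \cdot 6^{2} + 2 \cdot 6 \cdot 6^{2} + 9 \cdot 6 \cdot 6\right) 2 \left(-3\right) \left(-3\right) = \left(216 + 4 \cdot 36 + 5 \cdot 36 + 6 \cdot 36 + 2 \cdot 6 \cdot 36 + 324\right) \left(-6\right) \left(-3\right) = \left(216 + 144 + 180 + 216 + 432 + 324\right) \left(-6\right) \left(-3\right) = 1512 \left(-6\right) \left(-3\right) = \left(-9072\right) \left(-3\right) = 27216$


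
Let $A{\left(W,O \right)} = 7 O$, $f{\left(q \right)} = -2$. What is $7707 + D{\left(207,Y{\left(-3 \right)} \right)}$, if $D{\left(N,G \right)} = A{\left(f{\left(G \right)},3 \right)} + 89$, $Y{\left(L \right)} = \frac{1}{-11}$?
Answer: $7817$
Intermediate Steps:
$Y{\left(L \right)} = - \frac{1}{11}$
$D{\left(N,G \right)} = 110$ ($D{\left(N,G \right)} = 7 \cdot 3 + 89 = 21 + 89 = 110$)
$7707 + D{\left(207,Y{\left(-3 \right)} \right)} = 7707 + 110 = 7817$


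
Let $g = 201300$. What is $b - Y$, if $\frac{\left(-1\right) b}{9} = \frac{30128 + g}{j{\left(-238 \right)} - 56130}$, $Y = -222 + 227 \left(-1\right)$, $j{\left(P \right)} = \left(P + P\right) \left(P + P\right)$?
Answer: $\frac{37223701}{85223} \approx 436.78$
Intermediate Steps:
$j{\left(P \right)} = 4 P^{2}$ ($j{\left(P \right)} = 2 P 2 P = 4 P^{2}$)
$Y = -449$ ($Y = -222 - 227 = -449$)
$b = - \frac{1041426}{85223}$ ($b = - 9 \frac{30128 + 201300}{4 \left(-238\right)^{2} - 56130} = - 9 \frac{231428}{4 \cdot 56644 - 56130} = - 9 \frac{231428}{226576 - 56130} = - 9 \cdot \frac{231428}{170446} = - 9 \cdot 231428 \cdot \frac{1}{170446} = \left(-9\right) \frac{115714}{85223} = - \frac{1041426}{85223} \approx -12.22$)
$b - Y = - \frac{1041426}{85223} - -449 = - \frac{1041426}{85223} + 449 = \frac{37223701}{85223}$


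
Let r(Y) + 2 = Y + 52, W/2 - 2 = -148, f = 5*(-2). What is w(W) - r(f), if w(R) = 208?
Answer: 168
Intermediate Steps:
f = -10
W = -292 (W = 4 + 2*(-148) = 4 - 296 = -292)
r(Y) = 50 + Y (r(Y) = -2 + (Y + 52) = -2 + (52 + Y) = 50 + Y)
w(W) - r(f) = 208 - (50 - 10) = 208 - 1*40 = 208 - 40 = 168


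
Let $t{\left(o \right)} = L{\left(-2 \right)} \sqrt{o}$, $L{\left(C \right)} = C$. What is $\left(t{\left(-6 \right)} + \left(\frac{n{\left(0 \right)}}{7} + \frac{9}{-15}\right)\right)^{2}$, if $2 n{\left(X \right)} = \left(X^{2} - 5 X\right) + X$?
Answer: $- \frac{591}{25} + \frac{12 i \sqrt{6}}{5} \approx -23.64 + 5.8788 i$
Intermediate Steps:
$n{\left(X \right)} = \frac{X^{2}}{2} - 2 X$ ($n{\left(X \right)} = \frac{\left(X^{2} - 5 X\right) + X}{2} = \frac{X^{2} - 4 X}{2} = \frac{X^{2}}{2} - 2 X$)
$t{\left(o \right)} = - 2 \sqrt{o}$
$\left(t{\left(-6 \right)} + \left(\frac{n{\left(0 \right)}}{7} + \frac{9}{-15}\right)\right)^{2} = \left(- 2 \sqrt{-6} + \left(\frac{\frac{1}{2} \cdot 0 \left(-4 + 0\right)}{7} + \frac{9}{-15}\right)\right)^{2} = \left(- 2 i \sqrt{6} + \left(\frac{1}{2} \cdot 0 \left(-4\right) \frac{1}{7} + 9 \left(- \frac{1}{15}\right)\right)\right)^{2} = \left(- 2 i \sqrt{6} + \left(0 \cdot \frac{1}{7} - \frac{3}{5}\right)\right)^{2} = \left(- 2 i \sqrt{6} + \left(0 - \frac{3}{5}\right)\right)^{2} = \left(- 2 i \sqrt{6} - \frac{3}{5}\right)^{2} = \left(- \frac{3}{5} - 2 i \sqrt{6}\right)^{2}$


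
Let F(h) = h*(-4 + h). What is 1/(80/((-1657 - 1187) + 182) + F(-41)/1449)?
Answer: 214291/266415 ≈ 0.80435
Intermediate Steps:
1/(80/((-1657 - 1187) + 182) + F(-41)/1449) = 1/(80/((-1657 - 1187) + 182) - 41*(-4 - 41)/1449) = 1/(80/(-2844 + 182) - 41*(-45)*(1/1449)) = 1/(80/(-2662) + 1845*(1/1449)) = 1/(80*(-1/2662) + 205/161) = 1/(-40/1331 + 205/161) = 1/(266415/214291) = 214291/266415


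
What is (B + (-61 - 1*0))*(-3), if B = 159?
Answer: -294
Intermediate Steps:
(B + (-61 - 1*0))*(-3) = (159 + (-61 - 1*0))*(-3) = (159 + (-61 + 0))*(-3) = (159 - 61)*(-3) = 98*(-3) = -294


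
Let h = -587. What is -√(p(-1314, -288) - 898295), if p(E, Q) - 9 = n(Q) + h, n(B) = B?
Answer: -I*√899161 ≈ -948.24*I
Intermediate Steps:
p(E, Q) = -578 + Q (p(E, Q) = 9 + (Q - 587) = 9 + (-587 + Q) = -578 + Q)
-√(p(-1314, -288) - 898295) = -√((-578 - 288) - 898295) = -√(-866 - 898295) = -√(-899161) = -I*√899161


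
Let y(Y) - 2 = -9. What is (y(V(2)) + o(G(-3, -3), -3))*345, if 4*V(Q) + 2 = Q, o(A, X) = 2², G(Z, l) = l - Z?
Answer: -1035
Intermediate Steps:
o(A, X) = 4
V(Q) = -½ + Q/4
y(Y) = -7 (y(Y) = 2 - 9 = -7)
(y(V(2)) + o(G(-3, -3), -3))*345 = (-7 + 4)*345 = -3*345 = -1035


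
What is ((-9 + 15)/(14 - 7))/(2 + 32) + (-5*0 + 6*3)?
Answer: 2145/119 ≈ 18.025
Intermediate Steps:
((-9 + 15)/(14 - 7))/(2 + 32) + (-5*0 + 6*3) = (6/7)/34 + (0 + 18) = (6*(⅐))*(1/34) + 18 = (6/7)*(1/34) + 18 = 3/119 + 18 = 2145/119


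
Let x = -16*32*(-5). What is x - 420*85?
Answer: -33140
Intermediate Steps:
x = 2560 (x = -512*(-5) = 2560)
x - 420*85 = 2560 - 420*85 = 2560 - 35700 = -33140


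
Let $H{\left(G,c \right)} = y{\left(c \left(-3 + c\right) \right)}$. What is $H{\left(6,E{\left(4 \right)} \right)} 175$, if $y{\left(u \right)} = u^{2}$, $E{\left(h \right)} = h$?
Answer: $2800$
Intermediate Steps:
$H{\left(G,c \right)} = c^{2} \left(-3 + c\right)^{2}$ ($H{\left(G,c \right)} = \left(c \left(-3 + c\right)\right)^{2} = c^{2} \left(-3 + c\right)^{2}$)
$H{\left(6,E{\left(4 \right)} \right)} 175 = 4^{2} \left(-3 + 4\right)^{2} \cdot 175 = 16 \cdot 1^{2} \cdot 175 = 16 \cdot 1 \cdot 175 = 16 \cdot 175 = 2800$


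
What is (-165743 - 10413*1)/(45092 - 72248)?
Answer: 44039/6789 ≈ 6.4868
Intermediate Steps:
(-165743 - 10413*1)/(45092 - 72248) = (-165743 - 10413)/(-27156) = -176156*(-1/27156) = 44039/6789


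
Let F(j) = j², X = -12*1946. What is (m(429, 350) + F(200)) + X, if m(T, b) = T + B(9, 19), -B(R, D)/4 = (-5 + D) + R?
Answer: 16985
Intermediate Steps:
X = -23352
B(R, D) = 20 - 4*D - 4*R (B(R, D) = -4*((-5 + D) + R) = -4*(-5 + D + R) = 20 - 4*D - 4*R)
m(T, b) = -92 + T (m(T, b) = T + (20 - 4*19 - 4*9) = T + (20 - 76 - 36) = T - 92 = -92 + T)
(m(429, 350) + F(200)) + X = ((-92 + 429) + 200²) - 23352 = (337 + 40000) - 23352 = 40337 - 23352 = 16985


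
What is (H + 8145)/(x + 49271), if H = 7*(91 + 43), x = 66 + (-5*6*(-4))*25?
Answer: 9083/52337 ≈ 0.17355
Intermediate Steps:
x = 3066 (x = 66 - 30*(-4)*25 = 66 + 120*25 = 66 + 3000 = 3066)
H = 938 (H = 7*134 = 938)
(H + 8145)/(x + 49271) = (938 + 8145)/(3066 + 49271) = 9083/52337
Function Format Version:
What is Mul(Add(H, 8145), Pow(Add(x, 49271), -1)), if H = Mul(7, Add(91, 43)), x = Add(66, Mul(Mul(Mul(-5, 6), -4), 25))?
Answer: Rational(9083, 52337) ≈ 0.17355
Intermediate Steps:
x = 3066 (x = Add(66, Mul(Mul(-30, -4), 25)) = Add(66, Mul(120, 25)) = Add(66, 3000) = 3066)
H = 938 (H = Mul(7, 134) = 938)
Mul(Add(H, 8145), Pow(Add(x, 49271), -1)) = Mul(Add(938, 8145), Pow(Add(3066, 49271), -1)) = Mul(9083, Pow(52337, -1)) = Mul(9083, Rational(1, 52337)) = Rational(9083, 52337)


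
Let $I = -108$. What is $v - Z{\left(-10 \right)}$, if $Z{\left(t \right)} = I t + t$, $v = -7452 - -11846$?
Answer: $3324$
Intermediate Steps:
$v = 4394$ ($v = -7452 + 11846 = 4394$)
$Z{\left(t \right)} = - 107 t$ ($Z{\left(t \right)} = - 108 t + t = - 107 t$)
$v - Z{\left(-10 \right)} = 4394 - \left(-107\right) \left(-10\right) = 4394 - 1070 = 3324$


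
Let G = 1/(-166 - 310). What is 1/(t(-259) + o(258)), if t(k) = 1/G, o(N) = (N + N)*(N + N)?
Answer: 1/265780 ≈ 3.7625e-6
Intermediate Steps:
o(N) = 4*N² (o(N) = (2*N)*(2*N) = 4*N²)
G = -1/476 (G = 1/(-476) = -1/476 ≈ -0.0021008)
t(k) = -476 (t(k) = 1/(-1/476) = -476)
1/(t(-259) + o(258)) = 1/(-476 + 4*258²) = 1/(-476 + 4*66564) = 1/(-476 + 266256) = 1/265780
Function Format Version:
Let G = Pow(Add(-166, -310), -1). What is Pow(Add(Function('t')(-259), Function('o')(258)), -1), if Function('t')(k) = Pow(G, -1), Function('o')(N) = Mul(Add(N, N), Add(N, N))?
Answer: Rational(1, 265780) ≈ 3.7625e-6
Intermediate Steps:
Function('o')(N) = Mul(4, Pow(N, 2)) (Function('o')(N) = Mul(Mul(2, N), Mul(2, N)) = Mul(4, Pow(N, 2)))
G = Rational(-1, 476) (G = Pow(-476, -1) = Rational(-1, 476) ≈ -0.0021008)
Function('t')(k) = -476 (Function('t')(k) = Pow(Rational(-1, 476), -1) = -476)
Pow(Add(Function('t')(-259), Function('o')(258)), -1) = Pow(Add(-476, Mul(4, Pow(258, 2))), -1) = Pow(Add(-476, Mul(4, 66564)), -1) = Pow(Add(-476, 266256), -1) = Pow(265780, -1) = Rational(1, 265780)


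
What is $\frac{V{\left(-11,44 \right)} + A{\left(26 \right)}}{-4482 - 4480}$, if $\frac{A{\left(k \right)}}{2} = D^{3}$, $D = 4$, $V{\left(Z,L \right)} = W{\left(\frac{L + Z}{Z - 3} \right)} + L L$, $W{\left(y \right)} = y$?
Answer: $- \frac{28863}{125468} \approx -0.23004$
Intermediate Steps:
$V{\left(Z,L \right)} = L^{2} + \frac{L + Z}{-3 + Z}$ ($V{\left(Z,L \right)} = \frac{L + Z}{Z - 3} + L L = \frac{L + Z}{-3 + Z} + L^{2} = L^{2} + \frac{L + Z}{-3 + Z}$)
$A{\left(k \right)} = 128$ ($A{\left(k \right)} = 2 \cdot 4^{3} = 2 \cdot 64 = 128$)
$\frac{V{\left(-11,44 \right)} + A{\left(26 \right)}}{-4482 - 4480} = \frac{\frac{44 - 11 + 44^{2} \left(-3 - 11\right)}{-3 - 11} + 128}{-4482 - 4480} = \frac{\frac{44 - 11 + 1936 \left(-14\right)}{-14} + 128}{-8962} = \left(- \frac{44 - 11 - 27104}{14} + 128\right) \left(- \frac{1}{8962}\right) = \left(\left(- \frac{1}{14}\right) \left(-27071\right) + 128\right) \left(- \frac{1}{8962}\right) = \left(\frac{27071}{14} + 128\right) \left(- \frac{1}{8962}\right) = \frac{28863}{14} \left(- \frac{1}{8962}\right) = - \frac{28863}{125468}$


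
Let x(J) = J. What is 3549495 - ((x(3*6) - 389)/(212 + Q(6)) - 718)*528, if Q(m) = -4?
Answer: 51084030/13 ≈ 3.9295e+6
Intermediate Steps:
3549495 - ((x(3*6) - 389)/(212 + Q(6)) - 718)*528 = 3549495 - ((3*6 - 389)/(212 - 4) - 718)*528 = 3549495 - ((18 - 389)/208 - 718)*528 = 3549495 - (-371*1/208 - 718)*528 = 3549495 - (-371/208 - 718)*528 = 3549495 - (-149715)*528/208 = 3549495 - 1*(-4940595/13) = 3549495 + 4940595/13 = 51084030/13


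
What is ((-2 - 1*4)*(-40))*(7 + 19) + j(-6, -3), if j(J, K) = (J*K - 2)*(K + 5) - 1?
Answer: 6271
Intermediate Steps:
j(J, K) = -1 + (-2 + J*K)*(5 + K) (j(J, K) = (-2 + J*K)*(5 + K) - 1 = -1 + (-2 + J*K)*(5 + K))
((-2 - 1*4)*(-40))*(7 + 19) + j(-6, -3) = ((-2 - 1*4)*(-40))*(7 + 19) + (-11 - 2*(-3) - 6*(-3)² + 5*(-6)*(-3)) = ((-2 - 4)*(-40))*26 + (-11 + 6 - 6*9 + 90) = -6*(-40)*26 + (-11 + 6 - 54 + 90) = 240*26 + 31 = 6240 + 31 = 6271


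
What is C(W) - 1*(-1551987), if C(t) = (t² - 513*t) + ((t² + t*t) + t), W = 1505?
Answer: 7576502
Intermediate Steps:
C(t) = -512*t + 3*t² (C(t) = (t² - 513*t) + ((t² + t²) + t) = (t² - 513*t) + (2*t² + t) = (t² - 513*t) + (t + 2*t²) = -512*t + 3*t²)
C(W) - 1*(-1551987) = 1505*(-512 + 3*1505) - 1*(-1551987) = 1505*(-512 + 4515) + 1551987 = 1505*4003 + 1551987 = 6024515 + 1551987 = 7576502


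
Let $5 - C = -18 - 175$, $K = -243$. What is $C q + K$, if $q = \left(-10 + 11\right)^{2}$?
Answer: $-45$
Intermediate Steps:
$q = 1$ ($q = 1^{2} = 1$)
$C = 198$ ($C = 5 - \left(-18 - 175\right) = 5 - -193 = 5 + 193 = 198$)
$C q + K = 198 \cdot 1 - 243 = 198 - 243 = -45$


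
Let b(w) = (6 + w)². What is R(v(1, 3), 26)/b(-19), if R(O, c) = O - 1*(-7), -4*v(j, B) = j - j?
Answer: 7/169 ≈ 0.041420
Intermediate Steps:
v(j, B) = 0 (v(j, B) = -(j - j)/4 = -¼*0 = 0)
R(O, c) = 7 + O (R(O, c) = O + 7 = 7 + O)
R(v(1, 3), 26)/b(-19) = (7 + 0)/((6 - 19)²) = 7/((-13)²) = 7/169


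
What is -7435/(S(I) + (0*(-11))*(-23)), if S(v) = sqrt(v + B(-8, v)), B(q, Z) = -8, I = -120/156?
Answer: 7435*I*sqrt(1482)/114 ≈ 2510.7*I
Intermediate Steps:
I = -10/13 (I = -120*1/156 = -10/13 ≈ -0.76923)
S(v) = sqrt(-8 + v) (S(v) = sqrt(v - 8) = sqrt(-8 + v))
-7435/(S(I) + (0*(-11))*(-23)) = -7435/(sqrt(-8 - 10/13) + (0*(-11))*(-23)) = -7435/(sqrt(-114/13) + 0*(-23)) = -7435/(I*sqrt(1482)/13 + 0) = -7435*(-I*sqrt(1482)/114) = -(-7435)*I*sqrt(1482)/114 = 7435*I*sqrt(1482)/114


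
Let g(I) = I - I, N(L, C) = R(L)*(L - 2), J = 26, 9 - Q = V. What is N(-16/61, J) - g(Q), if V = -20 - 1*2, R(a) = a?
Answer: 2208/3721 ≈ 0.59339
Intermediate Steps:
V = -22 (V = -20 - 2 = -22)
Q = 31 (Q = 9 - 1*(-22) = 9 + 22 = 31)
N(L, C) = L*(-2 + L) (N(L, C) = L*(L - 2) = L*(-2 + L))
g(I) = 0
N(-16/61, J) - g(Q) = (-16/61)*(-2 - 16/61) - 1*0 = (-16*1/61)*(-2 - 16*1/61) + 0 = -16*(-2 - 16/61)/61 + 0 = -16/61*(-138/61) + 0 = 2208/3721 + 0 = 2208/3721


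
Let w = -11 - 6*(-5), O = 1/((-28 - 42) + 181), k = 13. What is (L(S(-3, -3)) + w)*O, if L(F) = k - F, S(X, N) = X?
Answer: 35/111 ≈ 0.31532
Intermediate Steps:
L(F) = 13 - F
O = 1/111 (O = 1/(-70 + 181) = 1/111 ≈ 0.0090090)
w = 19 (w = -11 + 30 = 19)
(L(S(-3, -3)) + w)*O = ((13 - 1*(-3)) + 19)*(1/111) = ((13 + 3) + 19)*(1/111) = (16 + 19)*(1/111) = 35*(1/111) = 35/111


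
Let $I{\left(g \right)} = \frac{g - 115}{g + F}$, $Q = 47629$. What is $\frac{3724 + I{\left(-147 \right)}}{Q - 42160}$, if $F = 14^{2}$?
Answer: $\frac{60738}{89327} \approx 0.67995$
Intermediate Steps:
$F = 196$
$I{\left(g \right)} = \frac{-115 + g}{196 + g}$ ($I{\left(g \right)} = \frac{g - 115}{g + 196} = \frac{-115 + g}{196 + g}$)
$\frac{3724 + I{\left(-147 \right)}}{Q - 42160} = \frac{3724 + \frac{-115 - 147}{196 - 147}}{47629 - 42160} = \frac{3724 + \frac{1}{49} \left(-262\right)}{5469} = \left(3724 + \frac{1}{49} \left(-262\right)\right) \frac{1}{5469} = \left(3724 - \frac{262}{49}\right) \frac{1}{5469} = \frac{182214}{49} \cdot \frac{1}{5469} = \frac{60738}{89327}$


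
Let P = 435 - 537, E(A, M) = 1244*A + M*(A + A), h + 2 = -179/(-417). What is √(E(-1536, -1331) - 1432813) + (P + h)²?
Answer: 1865289721/173889 + √745235 ≈ 11590.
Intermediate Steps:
h = -655/417 (h = -2 - 179/(-417) = -2 - 179*(-1/417) = -2 + 179/417 = -655/417 ≈ -1.5707)
E(A, M) = 1244*A + 2*A*M (E(A, M) = 1244*A + M*(2*A) = 1244*A + 2*A*M)
P = -102
√(E(-1536, -1331) - 1432813) + (P + h)² = √(2*(-1536)*(622 - 1331) - 1432813) + (-102 - 655/417)² = √(2*(-1536)*(-709) - 1432813) + (-43189/417)² = √(2178048 - 1432813) + 1865289721/173889 = √745235 + 1865289721/173889 = 1865289721/173889 + √745235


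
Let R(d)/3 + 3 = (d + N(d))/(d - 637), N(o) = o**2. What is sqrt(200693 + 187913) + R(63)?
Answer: -1233/41 + sqrt(388606) ≈ 593.31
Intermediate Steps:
R(d) = -9 + 3*(d + d**2)/(-637 + d) (R(d) = -9 + 3*((d + d**2)/(d - 637)) = -9 + 3*((d + d**2)/(-637 + d)) = -9 + 3*(d + d**2)/(-637 + d))
sqrt(200693 + 187913) + R(63) = sqrt(200693 + 187913) + 3*(1911 + 63**2 - 2*63)/(-637 + 63) = sqrt(388606) + 3*(1911 + 3969 - 126)/(-574) = sqrt(388606) + 3*(-1/574)*5754 = sqrt(388606) - 1233/41 = -1233/41 + sqrt(388606)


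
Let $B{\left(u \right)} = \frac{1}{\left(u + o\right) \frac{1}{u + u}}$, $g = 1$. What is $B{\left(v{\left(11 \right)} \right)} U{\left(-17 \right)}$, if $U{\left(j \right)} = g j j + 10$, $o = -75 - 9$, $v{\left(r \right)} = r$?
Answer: $- \frac{6578}{73} \approx -90.11$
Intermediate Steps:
$o = -84$ ($o = -75 - 9 = -84$)
$U{\left(j \right)} = 10 + j^{2}$ ($U{\left(j \right)} = 1 j j + 10 = j j + 10 = j^{2} + 10 = 10 + j^{2}$)
$B{\left(u \right)} = \frac{2 u}{-84 + u}$ ($B{\left(u \right)} = \frac{1}{\left(u - 84\right) \frac{1}{u + u}} = \frac{1}{\left(-84 + u\right) \frac{1}{2 u}} = \frac{1}{\frac{1}{2} \frac{1}{u} \left(-84 + u\right)} = \frac{2 u}{-84 + u}$)
$B{\left(v{\left(11 \right)} \right)} U{\left(-17 \right)} = 2 \cdot 11 \frac{1}{-84 + 11} \left(10 + \left(-17\right)^{2}\right) = 2 \cdot 11 \frac{1}{-73} \left(10 + 289\right) = 2 \cdot 11 \left(- \frac{1}{73}\right) 299 = \left(- \frac{22}{73}\right) 299 = - \frac{6578}{73}$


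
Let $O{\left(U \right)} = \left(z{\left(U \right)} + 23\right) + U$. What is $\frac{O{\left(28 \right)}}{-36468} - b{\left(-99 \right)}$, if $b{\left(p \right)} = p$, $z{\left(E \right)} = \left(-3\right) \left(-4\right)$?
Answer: $\frac{401141}{4052} \approx 98.998$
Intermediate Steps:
$z{\left(E \right)} = 12$
$O{\left(U \right)} = 35 + U$ ($O{\left(U \right)} = \left(12 + 23\right) + U = 35 + U$)
$\frac{O{\left(28 \right)}}{-36468} - b{\left(-99 \right)} = \frac{35 + 28}{-36468} - -99 = 63 \left(- \frac{1}{36468}\right) + 99 = - \frac{7}{4052} + 99 = \frac{401141}{4052}$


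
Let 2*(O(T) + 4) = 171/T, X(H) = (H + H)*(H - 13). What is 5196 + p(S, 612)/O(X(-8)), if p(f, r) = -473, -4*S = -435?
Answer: 4465396/839 ≈ 5322.3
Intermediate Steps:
S = 435/4 (S = -¼*(-435) = 435/4 ≈ 108.75)
X(H) = 2*H*(-13 + H) (X(H) = (2*H)*(-13 + H) = 2*H*(-13 + H))
O(T) = -4 + 171/(2*T) (O(T) = -4 + (171/T)/2 = -4 + 171/(2*T))
5196 + p(S, 612)/O(X(-8)) = 5196 - 473/(-4 + 171/(2*((2*(-8)*(-13 - 8))))) = 5196 - 473/(-4 + 171/(2*((2*(-8)*(-21))))) = 5196 - 473/(-4 + (171/2)/336) = 5196 - 473/(-4 + (171/2)*(1/336)) = 5196 - 473/(-4 + 57/224) = 5196 - 473/(-839/224) = 5196 - 473*(-224/839) = 5196 + 105952/839 = 4465396/839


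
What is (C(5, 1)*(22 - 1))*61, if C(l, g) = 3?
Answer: 3843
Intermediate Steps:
(C(5, 1)*(22 - 1))*61 = (3*(22 - 1))*61 = (3*21)*61 = 63*61 = 3843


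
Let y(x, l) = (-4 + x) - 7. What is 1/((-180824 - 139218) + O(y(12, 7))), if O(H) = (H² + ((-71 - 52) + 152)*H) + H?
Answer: -1/320011 ≈ -3.1249e-6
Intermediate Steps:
y(x, l) = -11 + x
O(H) = H² + 30*H (O(H) = (H² + (-123 + 152)*H) + H = (H² + 29*H) + H = H² + 30*H)
1/((-180824 - 139218) + O(y(12, 7))) = 1/((-180824 - 139218) + (-11 + 12)*(30 + (-11 + 12))) = 1/(-320042 + 1*(30 + 1)) = 1/(-320042 + 1*31) = 1/(-320042 + 31) = 1/(-320011) = -1/320011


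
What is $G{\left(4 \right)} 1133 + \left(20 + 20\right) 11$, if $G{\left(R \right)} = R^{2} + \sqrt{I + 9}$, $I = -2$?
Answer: $18568 + 1133 \sqrt{7} \approx 21566.0$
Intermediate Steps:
$G{\left(R \right)} = \sqrt{7} + R^{2}$ ($G{\left(R \right)} = R^{2} + \sqrt{-2 + 9} = R^{2} + \sqrt{7} = \sqrt{7} + R^{2}$)
$G{\left(4 \right)} 1133 + \left(20 + 20\right) 11 = \left(\sqrt{7} + 4^{2}\right) 1133 + \left(20 + 20\right) 11 = \left(\sqrt{7} + 16\right) 1133 + 40 \cdot 11 = \left(16 + \sqrt{7}\right) 1133 + 440 = \left(18128 + 1133 \sqrt{7}\right) + 440 = 18568 + 1133 \sqrt{7}$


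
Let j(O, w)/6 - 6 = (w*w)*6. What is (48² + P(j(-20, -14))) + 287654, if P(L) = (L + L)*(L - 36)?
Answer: 100372262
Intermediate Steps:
j(O, w) = 36 + 36*w² (j(O, w) = 36 + 6*((w*w)*6) = 36 + 6*(w²*6) = 36 + 6*(6*w²) = 36 + 36*w²)
P(L) = 2*L*(-36 + L) (P(L) = (2*L)*(-36 + L) = 2*L*(-36 + L))
(48² + P(j(-20, -14))) + 287654 = (48² + 2*(36 + 36*(-14)²)*(-36 + (36 + 36*(-14)²))) + 287654 = (2304 + 2*(36 + 36*196)*(-36 + (36 + 36*196))) + 287654 = (2304 + 2*(36 + 7056)*(-36 + (36 + 7056))) + 287654 = (2304 + 2*7092*(-36 + 7092)) + 287654 = (2304 + 2*7092*7056) + 287654 = (2304 + 100082304) + 287654 = 100084608 + 287654 = 100372262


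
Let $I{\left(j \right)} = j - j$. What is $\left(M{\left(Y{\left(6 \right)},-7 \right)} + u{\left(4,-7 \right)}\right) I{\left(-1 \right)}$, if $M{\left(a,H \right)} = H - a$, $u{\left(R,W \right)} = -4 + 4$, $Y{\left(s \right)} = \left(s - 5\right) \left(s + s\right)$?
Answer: $0$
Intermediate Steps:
$Y{\left(s \right)} = 2 s \left(-5 + s\right)$ ($Y{\left(s \right)} = \left(-5 + s\right) 2 s = 2 s \left(-5 + s\right)$)
$u{\left(R,W \right)} = 0$
$I{\left(j \right)} = 0$
$\left(M{\left(Y{\left(6 \right)},-7 \right)} + u{\left(4,-7 \right)}\right) I{\left(-1 \right)} = \left(\left(-7 - 2 \cdot 6 \left(-5 + 6\right)\right) + 0\right) 0 = \left(\left(-7 - 2 \cdot 6 \cdot 1\right) + 0\right) 0 = \left(\left(-7 - 12\right) + 0\right) 0 = \left(-19 + 0\right) 0 = \left(-19\right) 0 = 0$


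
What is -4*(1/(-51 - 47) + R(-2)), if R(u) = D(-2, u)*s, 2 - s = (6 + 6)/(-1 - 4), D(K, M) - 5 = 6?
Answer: -47422/245 ≈ -193.56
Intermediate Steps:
D(K, M) = 11 (D(K, M) = 5 + 6 = 11)
s = 22/5 (s = 2 - (6 + 6)/(-1 - 4) = 2 - 12/(-5) = 2 - 12*(-1)/5 = 2 - 1*(-12/5) = 2 + 12/5 = 22/5 ≈ 4.4000)
R(u) = 242/5 (R(u) = 11*(22/5) = 242/5)
-4*(1/(-51 - 47) + R(-2)) = -4*(1/(-51 - 47) + 242/5) = -4*(1/(-98) + 242/5) = -4*(-1/98 + 242/5) = -4*23711/490 = -47422/245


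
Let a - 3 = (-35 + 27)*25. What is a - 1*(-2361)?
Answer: 2164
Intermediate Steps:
a = -197 (a = 3 + (-35 + 27)*25 = 3 - 8*25 = 3 - 200 = -197)
a - 1*(-2361) = -197 - 1*(-2361) = -197 + 2361 = 2164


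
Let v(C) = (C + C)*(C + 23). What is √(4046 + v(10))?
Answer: √4706 ≈ 68.600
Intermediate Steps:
v(C) = 2*C*(23 + C) (v(C) = (2*C)*(23 + C) = 2*C*(23 + C))
√(4046 + v(10)) = √(4046 + 2*10*(23 + 10)) = √(4046 + 2*10*33) = √(4046 + 660) = √4706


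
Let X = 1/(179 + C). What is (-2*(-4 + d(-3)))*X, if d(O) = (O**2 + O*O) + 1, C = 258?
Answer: -30/437 ≈ -0.068650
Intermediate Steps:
d(O) = 1 + 2*O**2 (d(O) = (O**2 + O**2) + 1 = 2*O**2 + 1 = 1 + 2*O**2)
X = 1/437 (X = 1/(179 + 258) = 1/437 ≈ 0.0022883)
(-2*(-4 + d(-3)))*X = -2*(-4 + (1 + 2*(-3)**2))*(1/437) = -2*(-4 + (1 + 2*9))*(1/437) = -2*(-4 + (1 + 18))*(1/437) = -2*(-4 + 19)*(1/437) = -2*15*(1/437) = -30*1/437 = -30/437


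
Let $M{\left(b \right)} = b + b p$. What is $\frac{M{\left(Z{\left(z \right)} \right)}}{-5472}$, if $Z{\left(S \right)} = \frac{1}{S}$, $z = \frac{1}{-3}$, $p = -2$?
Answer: $- \frac{1}{1824} \approx -0.00054825$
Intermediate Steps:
$z = - \frac{1}{3} \approx -0.33333$
$M{\left(b \right)} = - b$ ($M{\left(b \right)} = b + b \left(-2\right) = b - 2 b = - b$)
$\frac{M{\left(Z{\left(z \right)} \right)}}{-5472} = \frac{\left(-1\right) \frac{1}{- \frac{1}{3}}}{-5472} = \left(-1\right) \left(-3\right) \left(- \frac{1}{5472}\right) = 3 \left(- \frac{1}{5472}\right) = - \frac{1}{1824}$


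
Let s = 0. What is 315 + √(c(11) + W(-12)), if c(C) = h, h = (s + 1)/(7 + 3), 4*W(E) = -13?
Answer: 315 + 3*I*√35/10 ≈ 315.0 + 1.7748*I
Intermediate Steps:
W(E) = -13/4 (W(E) = (¼)*(-13) = -13/4)
h = ⅒ (h = (0 + 1)/(7 + 3) = 1/10 = 1*(⅒) = ⅒ ≈ 0.10000)
c(C) = ⅒
315 + √(c(11) + W(-12)) = 315 + √(⅒ - 13/4) = 315 + √(-63/20) = 315 + 3*I*√35/10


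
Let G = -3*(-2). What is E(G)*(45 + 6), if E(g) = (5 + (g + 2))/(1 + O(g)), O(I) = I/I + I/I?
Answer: 221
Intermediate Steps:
G = 6
O(I) = 2 (O(I) = 1 + 1 = 2)
E(g) = 7/3 + g/3 (E(g) = (5 + (g + 2))/(1 + 2) = (5 + (2 + g))/3 = (7 + g)*(⅓) = 7/3 + g/3)
E(G)*(45 + 6) = (7/3 + (⅓)*6)*(45 + 6) = (7/3 + 2)*51 = (13/3)*51 = 221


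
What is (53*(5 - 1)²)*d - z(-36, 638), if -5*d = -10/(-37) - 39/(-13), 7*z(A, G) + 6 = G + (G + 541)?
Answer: -1053291/1295 ≈ -813.35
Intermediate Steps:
z(A, G) = 535/7 + 2*G/7 (z(A, G) = -6/7 + (G + (G + 541))/7 = -6/7 + (G + (541 + G))/7 = -6/7 + (541 + 2*G)/7 = -6/7 + (541/7 + 2*G/7) = 535/7 + 2*G/7)
d = -121/185 (d = -(-10/(-37) - 39/(-13))/5 = -(-10*(-1/37) - 39*(-1/13))/5 = -(10/37 + 3)/5 = -⅕*121/37 = -121/185 ≈ -0.65405)
(53*(5 - 1)²)*d - z(-36, 638) = (53*(5 - 1)²)*(-121/185) - (535/7 + (2/7)*638) = (53*4²)*(-121/185) - (535/7 + 1276/7) = (53*16)*(-121/185) - 1*1811/7 = 848*(-121/185) - 1811/7 = -102608/185 - 1811/7 = -1053291/1295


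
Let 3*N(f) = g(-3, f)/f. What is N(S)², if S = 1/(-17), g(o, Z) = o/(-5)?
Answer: 289/25 ≈ 11.560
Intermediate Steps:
g(o, Z) = -o/5 (g(o, Z) = o*(-⅕) = -o/5)
S = -1/17 ≈ -0.058824
N(f) = 1/(5*f) (N(f) = ((-⅕*(-3))/f)/3 = (3/(5*f))/3 = 1/(5*f))
N(S)² = (1/(5*(-1/17)))² = ((⅕)*(-17))² = (-17/5)² = 289/25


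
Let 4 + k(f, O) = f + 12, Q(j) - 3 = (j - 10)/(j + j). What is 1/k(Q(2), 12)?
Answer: ⅑ ≈ 0.11111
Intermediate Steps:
Q(j) = 3 + (-10 + j)/(2*j) (Q(j) = 3 + (j - 10)/(j + j) = 3 + (-10 + j)/((2*j)) = 3 + (-10 + j)*(1/(2*j)) = 3 + (-10 + j)/(2*j))
k(f, O) = 8 + f (k(f, O) = -4 + (f + 12) = -4 + (12 + f) = 8 + f)
1/k(Q(2), 12) = 1/(8 + (7/2 - 5/2)) = 1/(8 + 1) = 1/9 = ⅑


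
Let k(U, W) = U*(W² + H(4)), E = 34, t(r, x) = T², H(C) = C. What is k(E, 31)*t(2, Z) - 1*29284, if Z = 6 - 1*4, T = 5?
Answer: 790966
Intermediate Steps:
Z = 2 (Z = 6 - 4 = 2)
t(r, x) = 25 (t(r, x) = 5² = 25)
k(U, W) = U*(4 + W²) (k(U, W) = U*(W² + 4) = U*(4 + W²))
k(E, 31)*t(2, Z) - 1*29284 = (34*(4 + 31²))*25 - 1*29284 = (34*(4 + 961))*25 - 29284 = (34*965)*25 - 29284 = 32810*25 - 29284 = 820250 - 29284 = 790966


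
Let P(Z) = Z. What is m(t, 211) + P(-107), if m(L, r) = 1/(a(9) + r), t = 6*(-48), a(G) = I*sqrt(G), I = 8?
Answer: -25144/235 ≈ -107.00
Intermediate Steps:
a(G) = 8*sqrt(G)
t = -288
m(L, r) = 1/(24 + r) (m(L, r) = 1/(8*sqrt(9) + r) = 1/(8*3 + r) = 1/(24 + r))
m(t, 211) + P(-107) = 1/(24 + 211) - 107 = 1/235 - 107 = -25144/235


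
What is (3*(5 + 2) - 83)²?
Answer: 3844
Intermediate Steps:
(3*(5 + 2) - 83)² = (3*7 - 83)² = (21 - 83)² = (-62)² = 3844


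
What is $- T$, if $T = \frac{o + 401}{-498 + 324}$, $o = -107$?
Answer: $\frac{49}{29} \approx 1.6897$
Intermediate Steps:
$T = - \frac{49}{29}$ ($T = \frac{-107 + 401}{-498 + 324} = \frac{294}{-174} = 294 \left(- \frac{1}{174}\right) = - \frac{49}{29} \approx -1.6897$)
$- T = \left(-1\right) \left(- \frac{49}{29}\right) = \frac{49}{29}$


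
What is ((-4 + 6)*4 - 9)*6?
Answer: -6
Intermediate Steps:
((-4 + 6)*4 - 9)*6 = (2*4 - 9)*6 = (8 - 9)*6 = -1*6 = -6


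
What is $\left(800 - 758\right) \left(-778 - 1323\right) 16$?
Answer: $-1411872$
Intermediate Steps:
$\left(800 - 758\right) \left(-778 - 1323\right) 16 = 42 \left(-2101\right) 16 = \left(-88242\right) 16 = -1411872$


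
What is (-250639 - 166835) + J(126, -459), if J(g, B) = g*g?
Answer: -401598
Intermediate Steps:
J(g, B) = g²
(-250639 - 166835) + J(126, -459) = (-250639 - 166835) + 126² = -417474 + 15876 = -401598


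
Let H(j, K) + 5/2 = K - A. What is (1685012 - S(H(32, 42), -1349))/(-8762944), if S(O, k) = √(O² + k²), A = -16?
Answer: -421253/2190736 + 5*√291661/17525888 ≈ -0.19213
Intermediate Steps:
H(j, K) = 27/2 + K (H(j, K) = -5/2 + (K - 1*(-16)) = -5/2 + (K + 16) = -5/2 + (16 + K) = 27/2 + K)
(1685012 - S(H(32, 42), -1349))/(-8762944) = (1685012 - √((27/2 + 42)² + (-1349)²))/(-8762944) = (1685012 - √((111/2)² + 1819801))*(-1/8762944) = (1685012 - √(12321/4 + 1819801))*(-1/8762944) = (1685012 - √(7291525/4))*(-1/8762944) = (1685012 - 5*√291661/2)*(-1/8762944) = -421253/2190736 + 5*√291661/17525888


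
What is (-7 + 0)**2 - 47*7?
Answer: -280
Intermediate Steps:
(-7 + 0)**2 - 47*7 = (-7)**2 - 329 = 49 - 329 = -280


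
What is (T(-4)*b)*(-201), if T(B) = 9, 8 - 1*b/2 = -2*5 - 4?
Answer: -79596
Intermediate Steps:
b = 44 (b = 16 - 2*(-2*5 - 4) = 16 - 2*(-10 - 4) = 16 - 2*(-14) = 16 + 28 = 44)
(T(-4)*b)*(-201) = (9*44)*(-201) = 396*(-201) = -79596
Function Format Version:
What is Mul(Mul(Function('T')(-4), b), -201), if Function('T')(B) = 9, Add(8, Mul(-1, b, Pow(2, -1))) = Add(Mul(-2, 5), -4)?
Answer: -79596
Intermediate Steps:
b = 44 (b = Add(16, Mul(-2, Add(Mul(-2, 5), -4))) = Add(16, Mul(-2, Add(-10, -4))) = Add(16, Mul(-2, -14)) = Add(16, 28) = 44)
Mul(Mul(Function('T')(-4), b), -201) = Mul(Mul(9, 44), -201) = Mul(396, -201) = -79596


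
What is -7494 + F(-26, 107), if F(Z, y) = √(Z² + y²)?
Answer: -7494 + 5*√485 ≈ -7383.9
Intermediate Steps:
-7494 + F(-26, 107) = -7494 + √((-26)² + 107²) = -7494 + √(676 + 11449) = -7494 + √12125 = -7494 + 5*√485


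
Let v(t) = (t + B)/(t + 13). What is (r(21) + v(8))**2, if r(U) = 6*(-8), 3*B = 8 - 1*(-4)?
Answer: 110224/49 ≈ 2249.5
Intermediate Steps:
B = 4 (B = (8 - 1*(-4))/3 = (8 + 4)/3 = (1/3)*12 = 4)
r(U) = -48
v(t) = (4 + t)/(13 + t) (v(t) = (t + 4)/(t + 13) = (4 + t)/(13 + t))
(r(21) + v(8))**2 = (-48 + (4 + 8)/(13 + 8))**2 = (-48 + 12/21)**2 = (-48 + (1/21)*12)**2 = (-48 + 4/7)**2 = (-332/7)**2 = 110224/49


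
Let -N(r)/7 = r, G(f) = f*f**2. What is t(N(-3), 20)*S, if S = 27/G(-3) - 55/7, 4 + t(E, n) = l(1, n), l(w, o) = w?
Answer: 186/7 ≈ 26.571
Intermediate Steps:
G(f) = f**3
N(r) = -7*r
t(E, n) = -3 (t(E, n) = -4 + 1 = -3)
S = -62/7 (S = 27/((-3)**3) - 55/7 = 27/(-27) - 55*1/7 = 27*(-1/27) - 55/7 = -1 - 55/7 = -62/7 ≈ -8.8571)
t(N(-3), 20)*S = -3*(-62/7) = 186/7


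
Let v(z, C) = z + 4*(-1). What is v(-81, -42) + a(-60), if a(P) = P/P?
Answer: -84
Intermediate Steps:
v(z, C) = -4 + z (v(z, C) = z - 4 = -4 + z)
a(P) = 1
v(-81, -42) + a(-60) = (-4 - 81) + 1 = -85 + 1 = -84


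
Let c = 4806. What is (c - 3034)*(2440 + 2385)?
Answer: 8549900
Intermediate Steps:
(c - 3034)*(2440 + 2385) = (4806 - 3034)*(2440 + 2385) = 1772*4825 = 8549900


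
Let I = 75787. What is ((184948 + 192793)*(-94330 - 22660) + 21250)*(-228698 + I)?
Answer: 6757427367067740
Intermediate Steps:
((184948 + 192793)*(-94330 - 22660) + 21250)*(-228698 + I) = ((184948 + 192793)*(-94330 - 22660) + 21250)*(-228698 + 75787) = (377741*(-116990) + 21250)*(-152911) = (-44191919590 + 21250)*(-152911) = -44191898340*(-152911) = 6757427367067740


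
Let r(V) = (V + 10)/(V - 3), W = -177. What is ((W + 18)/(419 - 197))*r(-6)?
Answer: 106/333 ≈ 0.31832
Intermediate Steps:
r(V) = (10 + V)/(-3 + V)
((W + 18)/(419 - 197))*r(-6) = ((-177 + 18)/(419 - 197))*((10 - 6)/(-3 - 6)) = (-159/222)*(4/(-9)) = (-159*1/222)*(-1/9*4) = -53/74*(-4/9) = 106/333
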